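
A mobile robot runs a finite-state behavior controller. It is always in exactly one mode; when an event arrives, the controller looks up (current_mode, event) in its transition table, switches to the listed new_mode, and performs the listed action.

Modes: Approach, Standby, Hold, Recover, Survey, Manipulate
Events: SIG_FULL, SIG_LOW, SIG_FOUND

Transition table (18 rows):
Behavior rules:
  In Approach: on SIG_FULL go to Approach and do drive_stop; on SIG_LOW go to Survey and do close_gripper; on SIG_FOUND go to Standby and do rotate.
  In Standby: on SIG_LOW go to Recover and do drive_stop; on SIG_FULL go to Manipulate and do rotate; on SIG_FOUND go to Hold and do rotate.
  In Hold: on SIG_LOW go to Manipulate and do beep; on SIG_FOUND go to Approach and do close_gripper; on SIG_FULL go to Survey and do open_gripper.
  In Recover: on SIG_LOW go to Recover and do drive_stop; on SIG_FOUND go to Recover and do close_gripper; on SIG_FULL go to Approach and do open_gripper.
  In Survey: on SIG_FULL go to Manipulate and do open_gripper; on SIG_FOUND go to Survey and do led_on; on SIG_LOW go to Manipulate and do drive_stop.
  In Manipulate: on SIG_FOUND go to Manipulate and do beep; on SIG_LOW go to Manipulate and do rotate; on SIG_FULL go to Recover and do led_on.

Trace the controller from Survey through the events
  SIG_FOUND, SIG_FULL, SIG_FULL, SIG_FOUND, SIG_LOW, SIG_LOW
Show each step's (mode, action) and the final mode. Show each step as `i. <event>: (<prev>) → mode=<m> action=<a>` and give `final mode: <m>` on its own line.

final mode: Recover

1. SIG_FOUND: (Survey) → mode=Survey action=led_on
2. SIG_FULL: (Survey) → mode=Manipulate action=open_gripper
3. SIG_FULL: (Manipulate) → mode=Recover action=led_on
4. SIG_FOUND: (Recover) → mode=Recover action=close_gripper
5. SIG_LOW: (Recover) → mode=Recover action=drive_stop
6. SIG_LOW: (Recover) → mode=Recover action=drive_stop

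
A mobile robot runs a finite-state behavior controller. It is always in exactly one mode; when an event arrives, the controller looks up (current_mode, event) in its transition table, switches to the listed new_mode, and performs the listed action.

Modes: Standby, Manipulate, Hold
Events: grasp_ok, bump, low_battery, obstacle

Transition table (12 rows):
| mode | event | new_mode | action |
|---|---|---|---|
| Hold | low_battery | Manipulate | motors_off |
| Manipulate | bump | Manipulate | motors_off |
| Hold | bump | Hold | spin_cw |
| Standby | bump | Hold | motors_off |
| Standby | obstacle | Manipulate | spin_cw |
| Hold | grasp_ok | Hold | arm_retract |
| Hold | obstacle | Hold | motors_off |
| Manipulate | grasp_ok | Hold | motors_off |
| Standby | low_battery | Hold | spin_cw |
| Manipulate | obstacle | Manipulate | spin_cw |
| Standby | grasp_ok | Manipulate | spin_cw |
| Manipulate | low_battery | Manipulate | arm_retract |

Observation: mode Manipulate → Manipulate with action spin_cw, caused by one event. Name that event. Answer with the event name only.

obstacle

try grasp_ok: (Manipulate, grasp_ok) → (Hold, motors_off)
try bump: (Manipulate, bump) → (Manipulate, motors_off)
try low_battery: (Manipulate, low_battery) → (Manipulate, arm_retract)
try obstacle: (Manipulate, obstacle) → (Manipulate, spin_cw)  ← matches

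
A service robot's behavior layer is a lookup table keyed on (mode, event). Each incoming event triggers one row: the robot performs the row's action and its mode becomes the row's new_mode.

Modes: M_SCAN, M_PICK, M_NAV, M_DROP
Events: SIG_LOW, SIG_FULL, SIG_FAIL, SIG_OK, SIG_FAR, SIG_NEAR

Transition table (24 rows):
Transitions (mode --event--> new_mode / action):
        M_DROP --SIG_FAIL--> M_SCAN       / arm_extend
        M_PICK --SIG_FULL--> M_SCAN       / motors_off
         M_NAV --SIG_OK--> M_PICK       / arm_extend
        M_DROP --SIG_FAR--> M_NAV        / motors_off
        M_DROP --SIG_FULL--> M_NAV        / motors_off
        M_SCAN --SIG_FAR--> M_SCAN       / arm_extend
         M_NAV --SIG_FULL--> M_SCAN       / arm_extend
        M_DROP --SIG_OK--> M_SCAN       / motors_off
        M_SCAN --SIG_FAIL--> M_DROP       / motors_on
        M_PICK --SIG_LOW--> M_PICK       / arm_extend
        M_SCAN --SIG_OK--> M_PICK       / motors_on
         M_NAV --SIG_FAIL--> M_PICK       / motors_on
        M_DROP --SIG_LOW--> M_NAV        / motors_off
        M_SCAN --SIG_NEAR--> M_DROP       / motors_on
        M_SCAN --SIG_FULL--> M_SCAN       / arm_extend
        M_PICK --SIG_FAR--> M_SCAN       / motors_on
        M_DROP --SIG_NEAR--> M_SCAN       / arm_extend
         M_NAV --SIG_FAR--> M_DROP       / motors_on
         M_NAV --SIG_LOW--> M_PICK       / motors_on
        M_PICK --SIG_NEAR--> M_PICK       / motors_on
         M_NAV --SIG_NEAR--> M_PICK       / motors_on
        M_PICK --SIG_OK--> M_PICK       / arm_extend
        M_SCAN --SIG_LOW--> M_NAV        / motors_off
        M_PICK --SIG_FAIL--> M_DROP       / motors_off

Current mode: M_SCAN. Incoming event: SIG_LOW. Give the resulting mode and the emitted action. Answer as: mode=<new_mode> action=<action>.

mode=M_NAV action=motors_off

current mode = M_SCAN; filter table to that mode:
  (M_SCAN, SIG_FAR) → (M_SCAN, arm_extend)
  (M_SCAN, SIG_FAIL) → (M_DROP, motors_on)
  (M_SCAN, SIG_OK) → (M_PICK, motors_on)
  (M_SCAN, SIG_NEAR) → (M_DROP, motors_on)
  (M_SCAN, SIG_FULL) → (M_SCAN, arm_extend)
  (M_SCAN, SIG_LOW) → (M_NAV, motors_off)  ← event matches
event = SIG_LOW selects (M_NAV, motors_off)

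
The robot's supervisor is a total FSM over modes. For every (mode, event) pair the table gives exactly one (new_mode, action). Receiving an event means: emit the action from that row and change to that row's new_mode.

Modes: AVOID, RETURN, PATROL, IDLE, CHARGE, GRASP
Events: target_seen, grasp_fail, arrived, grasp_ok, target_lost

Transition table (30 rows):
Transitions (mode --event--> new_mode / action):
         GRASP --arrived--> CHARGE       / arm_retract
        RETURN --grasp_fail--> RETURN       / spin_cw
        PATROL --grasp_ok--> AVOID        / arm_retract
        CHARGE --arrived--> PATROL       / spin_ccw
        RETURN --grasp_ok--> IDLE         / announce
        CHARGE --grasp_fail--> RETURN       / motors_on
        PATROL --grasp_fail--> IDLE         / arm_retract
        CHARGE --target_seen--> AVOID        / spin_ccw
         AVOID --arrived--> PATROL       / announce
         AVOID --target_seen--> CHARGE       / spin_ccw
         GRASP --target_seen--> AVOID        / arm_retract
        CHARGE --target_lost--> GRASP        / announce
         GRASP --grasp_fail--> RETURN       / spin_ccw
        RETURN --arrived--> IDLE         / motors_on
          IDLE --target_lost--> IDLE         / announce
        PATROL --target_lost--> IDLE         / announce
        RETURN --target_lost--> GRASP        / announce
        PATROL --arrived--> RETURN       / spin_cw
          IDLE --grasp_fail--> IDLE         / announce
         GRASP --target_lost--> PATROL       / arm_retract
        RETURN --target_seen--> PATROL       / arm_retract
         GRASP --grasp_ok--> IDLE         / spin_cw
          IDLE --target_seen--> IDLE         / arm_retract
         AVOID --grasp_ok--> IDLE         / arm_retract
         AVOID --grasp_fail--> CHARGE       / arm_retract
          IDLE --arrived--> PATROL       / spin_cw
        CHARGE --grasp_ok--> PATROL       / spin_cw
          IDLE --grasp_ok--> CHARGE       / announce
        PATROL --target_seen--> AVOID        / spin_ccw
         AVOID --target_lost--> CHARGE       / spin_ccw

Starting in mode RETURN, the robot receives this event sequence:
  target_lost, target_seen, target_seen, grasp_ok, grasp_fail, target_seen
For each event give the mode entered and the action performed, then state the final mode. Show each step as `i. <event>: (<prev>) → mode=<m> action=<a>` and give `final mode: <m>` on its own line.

final mode: IDLE

1. target_lost: (RETURN) → mode=GRASP action=announce
2. target_seen: (GRASP) → mode=AVOID action=arm_retract
3. target_seen: (AVOID) → mode=CHARGE action=spin_ccw
4. grasp_ok: (CHARGE) → mode=PATROL action=spin_cw
5. grasp_fail: (PATROL) → mode=IDLE action=arm_retract
6. target_seen: (IDLE) → mode=IDLE action=arm_retract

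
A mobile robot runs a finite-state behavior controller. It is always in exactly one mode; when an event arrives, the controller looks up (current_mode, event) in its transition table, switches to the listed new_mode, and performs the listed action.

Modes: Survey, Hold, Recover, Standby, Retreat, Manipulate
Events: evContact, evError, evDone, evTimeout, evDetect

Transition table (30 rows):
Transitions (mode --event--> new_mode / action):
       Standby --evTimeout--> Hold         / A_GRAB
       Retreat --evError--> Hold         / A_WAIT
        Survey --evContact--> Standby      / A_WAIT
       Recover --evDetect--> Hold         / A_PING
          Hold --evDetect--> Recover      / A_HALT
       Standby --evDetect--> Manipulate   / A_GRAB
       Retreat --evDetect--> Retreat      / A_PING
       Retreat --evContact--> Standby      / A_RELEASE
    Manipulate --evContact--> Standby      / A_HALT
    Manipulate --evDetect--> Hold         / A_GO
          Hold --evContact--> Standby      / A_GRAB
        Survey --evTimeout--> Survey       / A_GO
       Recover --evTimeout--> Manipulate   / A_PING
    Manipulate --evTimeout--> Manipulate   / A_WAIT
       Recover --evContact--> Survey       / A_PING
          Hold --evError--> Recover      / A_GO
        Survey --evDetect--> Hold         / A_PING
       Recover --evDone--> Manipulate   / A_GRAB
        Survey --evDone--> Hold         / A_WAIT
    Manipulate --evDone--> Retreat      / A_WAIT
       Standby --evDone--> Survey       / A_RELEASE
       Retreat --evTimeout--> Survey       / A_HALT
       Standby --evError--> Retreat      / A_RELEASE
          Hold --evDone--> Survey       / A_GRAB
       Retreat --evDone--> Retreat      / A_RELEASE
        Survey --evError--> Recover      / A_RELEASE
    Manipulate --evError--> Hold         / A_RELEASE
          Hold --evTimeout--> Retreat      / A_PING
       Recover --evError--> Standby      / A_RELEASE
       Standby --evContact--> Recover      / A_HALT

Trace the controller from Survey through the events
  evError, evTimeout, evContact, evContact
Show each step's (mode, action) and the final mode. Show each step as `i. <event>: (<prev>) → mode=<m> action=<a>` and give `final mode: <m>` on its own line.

1. evError: (Survey) → mode=Recover action=A_RELEASE
2. evTimeout: (Recover) → mode=Manipulate action=A_PING
3. evContact: (Manipulate) → mode=Standby action=A_HALT
4. evContact: (Standby) → mode=Recover action=A_HALT

final mode: Recover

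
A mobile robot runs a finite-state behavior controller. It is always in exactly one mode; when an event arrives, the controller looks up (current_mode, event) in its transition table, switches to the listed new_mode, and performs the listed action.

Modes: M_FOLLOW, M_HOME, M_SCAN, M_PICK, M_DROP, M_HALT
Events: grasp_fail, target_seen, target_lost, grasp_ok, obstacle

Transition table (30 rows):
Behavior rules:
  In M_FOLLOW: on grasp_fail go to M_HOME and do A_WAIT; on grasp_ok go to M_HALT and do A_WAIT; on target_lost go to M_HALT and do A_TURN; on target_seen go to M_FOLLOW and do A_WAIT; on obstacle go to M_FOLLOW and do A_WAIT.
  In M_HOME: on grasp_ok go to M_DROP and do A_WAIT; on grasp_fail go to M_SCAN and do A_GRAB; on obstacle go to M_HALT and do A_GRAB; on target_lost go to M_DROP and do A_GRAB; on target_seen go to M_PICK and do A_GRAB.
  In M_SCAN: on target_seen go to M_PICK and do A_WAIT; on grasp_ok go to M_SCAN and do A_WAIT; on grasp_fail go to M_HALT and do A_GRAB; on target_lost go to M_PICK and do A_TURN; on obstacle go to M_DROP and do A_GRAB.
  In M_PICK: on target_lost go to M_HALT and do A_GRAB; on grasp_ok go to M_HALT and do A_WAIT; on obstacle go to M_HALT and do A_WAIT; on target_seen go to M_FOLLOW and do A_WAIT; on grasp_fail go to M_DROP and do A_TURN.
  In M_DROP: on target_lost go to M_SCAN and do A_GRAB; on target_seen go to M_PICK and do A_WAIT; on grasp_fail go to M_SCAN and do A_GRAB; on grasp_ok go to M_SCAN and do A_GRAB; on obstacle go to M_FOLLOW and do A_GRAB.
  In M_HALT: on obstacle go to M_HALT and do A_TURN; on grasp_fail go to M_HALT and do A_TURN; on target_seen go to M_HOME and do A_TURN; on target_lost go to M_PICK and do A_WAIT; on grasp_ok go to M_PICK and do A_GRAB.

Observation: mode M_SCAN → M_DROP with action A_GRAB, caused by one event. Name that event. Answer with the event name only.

obstacle

try grasp_fail: (M_SCAN, grasp_fail) → (M_HALT, A_GRAB)
try target_seen: (M_SCAN, target_seen) → (M_PICK, A_WAIT)
try target_lost: (M_SCAN, target_lost) → (M_PICK, A_TURN)
try grasp_ok: (M_SCAN, grasp_ok) → (M_SCAN, A_WAIT)
try obstacle: (M_SCAN, obstacle) → (M_DROP, A_GRAB)  ← matches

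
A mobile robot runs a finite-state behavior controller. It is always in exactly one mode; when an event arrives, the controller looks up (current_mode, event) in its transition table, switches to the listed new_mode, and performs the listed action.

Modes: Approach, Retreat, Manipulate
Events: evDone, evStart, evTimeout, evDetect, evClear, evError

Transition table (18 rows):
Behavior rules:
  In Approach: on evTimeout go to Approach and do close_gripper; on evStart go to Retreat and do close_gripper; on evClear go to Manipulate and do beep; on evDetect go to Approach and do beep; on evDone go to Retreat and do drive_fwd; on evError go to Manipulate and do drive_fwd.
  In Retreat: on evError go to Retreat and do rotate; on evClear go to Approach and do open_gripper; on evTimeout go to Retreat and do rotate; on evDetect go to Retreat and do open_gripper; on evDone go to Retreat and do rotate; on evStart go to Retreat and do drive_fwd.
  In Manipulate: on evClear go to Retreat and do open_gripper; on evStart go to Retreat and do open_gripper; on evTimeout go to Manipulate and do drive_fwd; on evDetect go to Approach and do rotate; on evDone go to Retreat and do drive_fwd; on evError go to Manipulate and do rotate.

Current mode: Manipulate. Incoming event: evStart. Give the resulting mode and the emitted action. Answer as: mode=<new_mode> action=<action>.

mode=Retreat action=open_gripper

current mode = Manipulate; filter table to that mode:
  (Manipulate, evClear) → (Retreat, open_gripper)
  (Manipulate, evStart) → (Retreat, open_gripper)  ← event matches
  (Manipulate, evTimeout) → (Manipulate, drive_fwd)
  (Manipulate, evDetect) → (Approach, rotate)
  (Manipulate, evDone) → (Retreat, drive_fwd)
  (Manipulate, evError) → (Manipulate, rotate)
event = evStart selects (Retreat, open_gripper)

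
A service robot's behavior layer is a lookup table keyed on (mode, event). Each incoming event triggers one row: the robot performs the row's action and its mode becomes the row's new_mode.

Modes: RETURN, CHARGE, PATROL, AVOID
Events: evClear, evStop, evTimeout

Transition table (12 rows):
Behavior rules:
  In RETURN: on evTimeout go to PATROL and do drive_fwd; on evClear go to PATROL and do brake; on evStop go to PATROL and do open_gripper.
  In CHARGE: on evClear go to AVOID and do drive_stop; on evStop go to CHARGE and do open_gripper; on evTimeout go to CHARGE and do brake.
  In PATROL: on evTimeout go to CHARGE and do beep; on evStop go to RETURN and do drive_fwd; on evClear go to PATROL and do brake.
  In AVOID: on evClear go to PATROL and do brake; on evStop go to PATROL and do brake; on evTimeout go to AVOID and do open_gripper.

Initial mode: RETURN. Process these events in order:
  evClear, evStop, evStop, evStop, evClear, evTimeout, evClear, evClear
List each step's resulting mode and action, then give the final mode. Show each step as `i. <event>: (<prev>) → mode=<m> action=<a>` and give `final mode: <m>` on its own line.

1. evClear: (RETURN) → mode=PATROL action=brake
2. evStop: (PATROL) → mode=RETURN action=drive_fwd
3. evStop: (RETURN) → mode=PATROL action=open_gripper
4. evStop: (PATROL) → mode=RETURN action=drive_fwd
5. evClear: (RETURN) → mode=PATROL action=brake
6. evTimeout: (PATROL) → mode=CHARGE action=beep
7. evClear: (CHARGE) → mode=AVOID action=drive_stop
8. evClear: (AVOID) → mode=PATROL action=brake

final mode: PATROL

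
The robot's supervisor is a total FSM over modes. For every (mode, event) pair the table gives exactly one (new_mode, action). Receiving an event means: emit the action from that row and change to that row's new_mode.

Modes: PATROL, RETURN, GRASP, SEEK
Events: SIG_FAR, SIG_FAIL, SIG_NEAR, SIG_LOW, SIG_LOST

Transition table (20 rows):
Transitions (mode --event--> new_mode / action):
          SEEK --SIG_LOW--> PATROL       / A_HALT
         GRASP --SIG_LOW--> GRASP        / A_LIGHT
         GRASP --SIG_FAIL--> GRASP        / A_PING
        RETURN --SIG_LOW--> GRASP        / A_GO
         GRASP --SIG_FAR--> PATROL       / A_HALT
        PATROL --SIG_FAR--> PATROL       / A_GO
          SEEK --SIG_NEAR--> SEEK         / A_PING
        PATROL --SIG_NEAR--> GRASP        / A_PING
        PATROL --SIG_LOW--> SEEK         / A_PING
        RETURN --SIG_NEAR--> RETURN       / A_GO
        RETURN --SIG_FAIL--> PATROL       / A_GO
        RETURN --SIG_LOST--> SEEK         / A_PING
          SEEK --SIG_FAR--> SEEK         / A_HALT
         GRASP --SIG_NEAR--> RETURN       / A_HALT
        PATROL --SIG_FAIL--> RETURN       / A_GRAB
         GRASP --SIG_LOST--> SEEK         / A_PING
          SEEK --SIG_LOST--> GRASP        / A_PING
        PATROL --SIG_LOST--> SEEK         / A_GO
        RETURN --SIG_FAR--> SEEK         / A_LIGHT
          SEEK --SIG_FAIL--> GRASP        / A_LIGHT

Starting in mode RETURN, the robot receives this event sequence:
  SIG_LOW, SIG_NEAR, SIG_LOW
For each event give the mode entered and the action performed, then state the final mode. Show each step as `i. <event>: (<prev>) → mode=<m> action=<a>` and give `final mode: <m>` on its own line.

1. SIG_LOW: (RETURN) → mode=GRASP action=A_GO
2. SIG_NEAR: (GRASP) → mode=RETURN action=A_HALT
3. SIG_LOW: (RETURN) → mode=GRASP action=A_GO

final mode: GRASP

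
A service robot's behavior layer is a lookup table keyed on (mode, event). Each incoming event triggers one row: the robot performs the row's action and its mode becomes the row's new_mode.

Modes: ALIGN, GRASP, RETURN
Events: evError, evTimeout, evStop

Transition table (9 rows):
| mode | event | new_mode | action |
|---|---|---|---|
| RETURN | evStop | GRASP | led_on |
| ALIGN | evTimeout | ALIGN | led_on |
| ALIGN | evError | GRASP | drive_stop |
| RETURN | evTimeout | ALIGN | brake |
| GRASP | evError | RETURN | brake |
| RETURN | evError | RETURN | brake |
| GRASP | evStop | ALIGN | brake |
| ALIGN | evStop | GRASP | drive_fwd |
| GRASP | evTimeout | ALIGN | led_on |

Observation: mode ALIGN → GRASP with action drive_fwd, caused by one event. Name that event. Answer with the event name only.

try evError: (ALIGN, evError) → (GRASP, drive_stop)
try evTimeout: (ALIGN, evTimeout) → (ALIGN, led_on)
try evStop: (ALIGN, evStop) → (GRASP, drive_fwd)  ← matches

evStop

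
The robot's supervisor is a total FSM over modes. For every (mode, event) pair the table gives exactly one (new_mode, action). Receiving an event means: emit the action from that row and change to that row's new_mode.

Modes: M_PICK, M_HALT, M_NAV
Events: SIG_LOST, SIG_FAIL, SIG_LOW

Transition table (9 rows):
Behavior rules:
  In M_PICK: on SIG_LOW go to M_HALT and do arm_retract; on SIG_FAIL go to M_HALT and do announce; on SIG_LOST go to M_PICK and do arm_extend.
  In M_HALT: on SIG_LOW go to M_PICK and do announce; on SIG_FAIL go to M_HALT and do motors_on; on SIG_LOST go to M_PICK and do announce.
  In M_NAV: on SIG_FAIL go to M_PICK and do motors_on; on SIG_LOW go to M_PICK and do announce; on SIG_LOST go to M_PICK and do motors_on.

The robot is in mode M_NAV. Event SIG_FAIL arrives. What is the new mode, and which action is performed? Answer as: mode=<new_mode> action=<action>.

mode=M_PICK action=motors_on

current mode = M_NAV; filter table to that mode:
  (M_NAV, SIG_FAIL) → (M_PICK, motors_on)  ← event matches
  (M_NAV, SIG_LOW) → (M_PICK, announce)
  (M_NAV, SIG_LOST) → (M_PICK, motors_on)
event = SIG_FAIL selects (M_PICK, motors_on)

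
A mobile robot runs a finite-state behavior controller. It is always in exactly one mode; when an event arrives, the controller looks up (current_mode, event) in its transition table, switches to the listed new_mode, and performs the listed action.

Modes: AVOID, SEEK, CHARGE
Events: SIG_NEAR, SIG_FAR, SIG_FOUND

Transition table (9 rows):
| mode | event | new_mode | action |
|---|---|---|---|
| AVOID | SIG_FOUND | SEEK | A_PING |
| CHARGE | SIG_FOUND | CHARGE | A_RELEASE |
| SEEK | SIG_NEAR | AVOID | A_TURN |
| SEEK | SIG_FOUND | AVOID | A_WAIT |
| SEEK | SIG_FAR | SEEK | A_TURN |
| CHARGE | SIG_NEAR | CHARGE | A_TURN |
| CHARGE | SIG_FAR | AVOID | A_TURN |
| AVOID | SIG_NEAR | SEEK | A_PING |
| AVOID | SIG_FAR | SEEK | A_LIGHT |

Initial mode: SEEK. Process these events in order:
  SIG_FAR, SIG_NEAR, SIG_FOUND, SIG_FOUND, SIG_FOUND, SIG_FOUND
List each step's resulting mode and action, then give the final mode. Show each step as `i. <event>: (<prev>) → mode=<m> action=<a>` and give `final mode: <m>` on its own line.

1. SIG_FAR: (SEEK) → mode=SEEK action=A_TURN
2. SIG_NEAR: (SEEK) → mode=AVOID action=A_TURN
3. SIG_FOUND: (AVOID) → mode=SEEK action=A_PING
4. SIG_FOUND: (SEEK) → mode=AVOID action=A_WAIT
5. SIG_FOUND: (AVOID) → mode=SEEK action=A_PING
6. SIG_FOUND: (SEEK) → mode=AVOID action=A_WAIT

final mode: AVOID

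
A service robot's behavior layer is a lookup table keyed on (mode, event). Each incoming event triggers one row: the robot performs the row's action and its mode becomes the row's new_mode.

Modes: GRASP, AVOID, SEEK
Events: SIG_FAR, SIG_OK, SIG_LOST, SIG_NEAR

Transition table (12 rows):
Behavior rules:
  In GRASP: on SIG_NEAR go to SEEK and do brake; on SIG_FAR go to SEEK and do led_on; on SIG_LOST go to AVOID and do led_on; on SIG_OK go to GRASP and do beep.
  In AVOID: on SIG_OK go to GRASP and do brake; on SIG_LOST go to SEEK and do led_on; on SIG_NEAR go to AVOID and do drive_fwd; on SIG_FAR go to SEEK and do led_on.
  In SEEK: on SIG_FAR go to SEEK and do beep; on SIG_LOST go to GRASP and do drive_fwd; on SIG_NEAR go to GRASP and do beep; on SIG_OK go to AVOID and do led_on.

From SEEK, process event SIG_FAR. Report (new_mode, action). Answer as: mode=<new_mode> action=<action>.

current mode = SEEK; filter table to that mode:
  (SEEK, SIG_FAR) → (SEEK, beep)  ← event matches
  (SEEK, SIG_LOST) → (GRASP, drive_fwd)
  (SEEK, SIG_NEAR) → (GRASP, beep)
  (SEEK, SIG_OK) → (AVOID, led_on)
event = SIG_FAR selects (SEEK, beep)

mode=SEEK action=beep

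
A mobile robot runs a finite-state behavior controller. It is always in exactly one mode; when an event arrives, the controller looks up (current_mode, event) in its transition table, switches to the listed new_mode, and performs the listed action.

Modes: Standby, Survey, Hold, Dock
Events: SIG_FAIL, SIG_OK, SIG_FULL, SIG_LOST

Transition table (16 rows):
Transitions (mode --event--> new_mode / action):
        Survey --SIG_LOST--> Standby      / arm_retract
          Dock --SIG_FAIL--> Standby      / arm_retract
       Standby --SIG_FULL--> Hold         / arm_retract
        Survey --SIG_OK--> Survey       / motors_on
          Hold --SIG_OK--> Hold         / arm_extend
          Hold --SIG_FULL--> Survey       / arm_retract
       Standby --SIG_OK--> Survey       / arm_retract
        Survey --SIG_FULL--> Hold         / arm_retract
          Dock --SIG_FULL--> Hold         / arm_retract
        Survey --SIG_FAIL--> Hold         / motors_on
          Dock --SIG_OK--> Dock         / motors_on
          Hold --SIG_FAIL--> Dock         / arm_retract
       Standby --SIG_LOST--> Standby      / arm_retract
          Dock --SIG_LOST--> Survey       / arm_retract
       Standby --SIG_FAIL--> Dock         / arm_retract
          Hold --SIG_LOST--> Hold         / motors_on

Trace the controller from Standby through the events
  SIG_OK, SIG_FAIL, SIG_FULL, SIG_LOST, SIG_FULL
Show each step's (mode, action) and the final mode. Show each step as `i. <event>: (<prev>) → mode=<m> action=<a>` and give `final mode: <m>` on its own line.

1. SIG_OK: (Standby) → mode=Survey action=arm_retract
2. SIG_FAIL: (Survey) → mode=Hold action=motors_on
3. SIG_FULL: (Hold) → mode=Survey action=arm_retract
4. SIG_LOST: (Survey) → mode=Standby action=arm_retract
5. SIG_FULL: (Standby) → mode=Hold action=arm_retract

final mode: Hold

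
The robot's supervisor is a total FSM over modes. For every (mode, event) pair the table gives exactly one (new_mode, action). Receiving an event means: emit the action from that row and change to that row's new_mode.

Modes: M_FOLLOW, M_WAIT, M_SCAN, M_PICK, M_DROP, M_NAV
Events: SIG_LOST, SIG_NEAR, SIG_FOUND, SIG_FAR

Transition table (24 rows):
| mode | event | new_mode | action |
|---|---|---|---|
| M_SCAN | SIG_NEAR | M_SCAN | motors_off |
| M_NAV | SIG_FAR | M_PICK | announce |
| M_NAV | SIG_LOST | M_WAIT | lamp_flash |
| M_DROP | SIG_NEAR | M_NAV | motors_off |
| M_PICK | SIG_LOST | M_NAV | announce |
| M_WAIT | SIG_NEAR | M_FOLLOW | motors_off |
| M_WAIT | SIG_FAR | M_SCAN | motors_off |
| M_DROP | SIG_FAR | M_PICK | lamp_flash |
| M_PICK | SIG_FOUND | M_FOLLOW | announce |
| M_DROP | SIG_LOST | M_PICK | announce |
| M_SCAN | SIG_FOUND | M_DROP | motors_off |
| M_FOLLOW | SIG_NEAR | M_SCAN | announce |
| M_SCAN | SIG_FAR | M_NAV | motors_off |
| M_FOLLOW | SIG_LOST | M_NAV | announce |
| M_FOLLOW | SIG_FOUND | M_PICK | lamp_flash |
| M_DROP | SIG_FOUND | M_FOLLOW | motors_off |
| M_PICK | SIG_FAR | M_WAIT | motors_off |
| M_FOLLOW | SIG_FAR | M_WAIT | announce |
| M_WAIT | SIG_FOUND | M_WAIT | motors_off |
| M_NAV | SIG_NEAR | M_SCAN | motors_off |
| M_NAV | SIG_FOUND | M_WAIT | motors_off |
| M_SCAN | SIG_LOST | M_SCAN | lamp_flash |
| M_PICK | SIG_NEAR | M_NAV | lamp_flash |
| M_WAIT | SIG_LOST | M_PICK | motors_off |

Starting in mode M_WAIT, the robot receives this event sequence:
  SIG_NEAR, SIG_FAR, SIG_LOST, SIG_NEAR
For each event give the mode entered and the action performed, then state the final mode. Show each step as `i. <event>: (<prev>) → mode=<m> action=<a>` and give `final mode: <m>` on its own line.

1. SIG_NEAR: (M_WAIT) → mode=M_FOLLOW action=motors_off
2. SIG_FAR: (M_FOLLOW) → mode=M_WAIT action=announce
3. SIG_LOST: (M_WAIT) → mode=M_PICK action=motors_off
4. SIG_NEAR: (M_PICK) → mode=M_NAV action=lamp_flash

final mode: M_NAV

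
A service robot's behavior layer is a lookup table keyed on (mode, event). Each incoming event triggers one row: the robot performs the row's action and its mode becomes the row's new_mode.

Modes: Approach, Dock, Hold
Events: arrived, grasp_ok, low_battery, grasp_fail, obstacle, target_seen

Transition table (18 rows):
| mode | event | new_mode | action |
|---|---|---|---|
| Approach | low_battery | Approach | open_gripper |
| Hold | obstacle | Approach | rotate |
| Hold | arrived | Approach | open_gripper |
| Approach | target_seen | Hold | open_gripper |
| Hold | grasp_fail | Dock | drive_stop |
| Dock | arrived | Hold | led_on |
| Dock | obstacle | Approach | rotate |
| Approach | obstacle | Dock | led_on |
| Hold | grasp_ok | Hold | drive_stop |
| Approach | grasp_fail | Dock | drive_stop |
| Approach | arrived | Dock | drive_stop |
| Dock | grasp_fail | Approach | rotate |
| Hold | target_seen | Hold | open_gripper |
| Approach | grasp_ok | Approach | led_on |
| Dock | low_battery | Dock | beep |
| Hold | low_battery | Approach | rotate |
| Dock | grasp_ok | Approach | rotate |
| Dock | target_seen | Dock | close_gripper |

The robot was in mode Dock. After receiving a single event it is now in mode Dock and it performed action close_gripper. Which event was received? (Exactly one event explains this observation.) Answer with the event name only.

try arrived: (Dock, arrived) → (Hold, led_on)
try grasp_ok: (Dock, grasp_ok) → (Approach, rotate)
try low_battery: (Dock, low_battery) → (Dock, beep)
try grasp_fail: (Dock, grasp_fail) → (Approach, rotate)
try obstacle: (Dock, obstacle) → (Approach, rotate)
try target_seen: (Dock, target_seen) → (Dock, close_gripper)  ← matches

target_seen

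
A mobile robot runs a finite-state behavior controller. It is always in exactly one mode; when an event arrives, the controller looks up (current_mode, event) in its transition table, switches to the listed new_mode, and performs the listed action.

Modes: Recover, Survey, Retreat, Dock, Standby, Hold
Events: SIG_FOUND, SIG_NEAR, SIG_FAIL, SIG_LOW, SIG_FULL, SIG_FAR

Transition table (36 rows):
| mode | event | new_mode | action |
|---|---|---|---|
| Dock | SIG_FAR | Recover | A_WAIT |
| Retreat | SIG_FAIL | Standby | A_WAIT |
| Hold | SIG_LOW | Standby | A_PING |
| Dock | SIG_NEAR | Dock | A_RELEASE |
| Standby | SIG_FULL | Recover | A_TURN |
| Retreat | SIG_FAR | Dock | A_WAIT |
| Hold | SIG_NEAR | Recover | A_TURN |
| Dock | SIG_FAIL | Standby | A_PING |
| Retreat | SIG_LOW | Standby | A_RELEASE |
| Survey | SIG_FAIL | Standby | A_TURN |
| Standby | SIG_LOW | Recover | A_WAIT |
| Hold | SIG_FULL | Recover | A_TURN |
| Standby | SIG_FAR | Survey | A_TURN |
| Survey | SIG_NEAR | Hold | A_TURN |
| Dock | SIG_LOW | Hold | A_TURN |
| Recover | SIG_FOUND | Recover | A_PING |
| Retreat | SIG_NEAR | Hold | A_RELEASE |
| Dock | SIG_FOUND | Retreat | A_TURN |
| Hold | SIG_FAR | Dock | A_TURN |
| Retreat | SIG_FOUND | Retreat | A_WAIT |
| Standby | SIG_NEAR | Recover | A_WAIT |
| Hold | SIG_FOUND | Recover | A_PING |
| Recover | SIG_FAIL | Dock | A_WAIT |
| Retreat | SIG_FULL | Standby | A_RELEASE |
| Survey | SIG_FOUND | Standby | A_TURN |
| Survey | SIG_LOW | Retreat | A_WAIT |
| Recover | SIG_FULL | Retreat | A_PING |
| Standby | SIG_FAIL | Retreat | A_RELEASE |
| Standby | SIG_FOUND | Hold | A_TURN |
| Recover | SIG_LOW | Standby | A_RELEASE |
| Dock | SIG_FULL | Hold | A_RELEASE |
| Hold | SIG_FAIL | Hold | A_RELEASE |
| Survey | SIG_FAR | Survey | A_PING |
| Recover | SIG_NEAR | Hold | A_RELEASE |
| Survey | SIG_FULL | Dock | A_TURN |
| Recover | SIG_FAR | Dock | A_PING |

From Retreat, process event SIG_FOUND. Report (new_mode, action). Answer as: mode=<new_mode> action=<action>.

mode=Retreat action=A_WAIT

current mode = Retreat; filter table to that mode:
  (Retreat, SIG_FAIL) → (Standby, A_WAIT)
  (Retreat, SIG_FAR) → (Dock, A_WAIT)
  (Retreat, SIG_LOW) → (Standby, A_RELEASE)
  (Retreat, SIG_NEAR) → (Hold, A_RELEASE)
  (Retreat, SIG_FOUND) → (Retreat, A_WAIT)  ← event matches
  (Retreat, SIG_FULL) → (Standby, A_RELEASE)
event = SIG_FOUND selects (Retreat, A_WAIT)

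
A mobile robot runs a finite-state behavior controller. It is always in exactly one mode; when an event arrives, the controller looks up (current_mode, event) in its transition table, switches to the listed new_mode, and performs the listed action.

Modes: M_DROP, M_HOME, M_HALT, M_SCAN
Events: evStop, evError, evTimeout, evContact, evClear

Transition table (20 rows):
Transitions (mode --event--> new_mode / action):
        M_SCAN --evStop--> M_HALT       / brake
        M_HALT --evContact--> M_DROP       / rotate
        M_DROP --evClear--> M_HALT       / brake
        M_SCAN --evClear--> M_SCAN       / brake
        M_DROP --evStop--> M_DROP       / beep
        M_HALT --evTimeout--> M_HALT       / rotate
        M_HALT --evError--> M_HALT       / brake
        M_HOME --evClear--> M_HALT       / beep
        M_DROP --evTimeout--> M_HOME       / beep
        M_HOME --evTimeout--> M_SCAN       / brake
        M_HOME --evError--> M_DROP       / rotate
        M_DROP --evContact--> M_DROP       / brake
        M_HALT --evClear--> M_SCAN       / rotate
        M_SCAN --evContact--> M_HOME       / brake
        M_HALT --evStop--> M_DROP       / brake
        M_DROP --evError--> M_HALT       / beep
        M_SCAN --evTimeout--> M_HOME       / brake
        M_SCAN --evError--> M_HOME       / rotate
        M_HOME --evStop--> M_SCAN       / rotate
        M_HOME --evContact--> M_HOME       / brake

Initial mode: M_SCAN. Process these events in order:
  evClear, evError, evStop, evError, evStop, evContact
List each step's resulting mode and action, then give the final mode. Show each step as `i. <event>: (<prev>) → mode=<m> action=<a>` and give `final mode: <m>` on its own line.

1. evClear: (M_SCAN) → mode=M_SCAN action=brake
2. evError: (M_SCAN) → mode=M_HOME action=rotate
3. evStop: (M_HOME) → mode=M_SCAN action=rotate
4. evError: (M_SCAN) → mode=M_HOME action=rotate
5. evStop: (M_HOME) → mode=M_SCAN action=rotate
6. evContact: (M_SCAN) → mode=M_HOME action=brake

final mode: M_HOME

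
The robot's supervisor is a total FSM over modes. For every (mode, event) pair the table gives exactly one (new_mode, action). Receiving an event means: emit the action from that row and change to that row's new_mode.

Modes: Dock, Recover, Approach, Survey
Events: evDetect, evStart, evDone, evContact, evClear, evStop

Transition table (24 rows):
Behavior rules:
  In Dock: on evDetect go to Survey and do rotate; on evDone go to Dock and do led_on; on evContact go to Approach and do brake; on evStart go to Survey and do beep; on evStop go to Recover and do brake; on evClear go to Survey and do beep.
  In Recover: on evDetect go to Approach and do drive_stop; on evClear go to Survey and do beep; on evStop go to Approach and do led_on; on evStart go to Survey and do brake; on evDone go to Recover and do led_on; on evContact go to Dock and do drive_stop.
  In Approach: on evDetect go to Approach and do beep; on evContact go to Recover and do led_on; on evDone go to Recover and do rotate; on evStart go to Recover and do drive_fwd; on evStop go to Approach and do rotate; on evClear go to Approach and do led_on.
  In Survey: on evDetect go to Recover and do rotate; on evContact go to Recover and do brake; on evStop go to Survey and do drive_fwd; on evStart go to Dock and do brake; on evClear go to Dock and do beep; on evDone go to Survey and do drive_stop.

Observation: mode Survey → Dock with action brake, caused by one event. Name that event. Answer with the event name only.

try evDetect: (Survey, evDetect) → (Recover, rotate)
try evStart: (Survey, evStart) → (Dock, brake)  ← matches
try evDone: (Survey, evDone) → (Survey, drive_stop)
try evContact: (Survey, evContact) → (Recover, brake)
try evClear: (Survey, evClear) → (Dock, beep)
try evStop: (Survey, evStop) → (Survey, drive_fwd)

evStart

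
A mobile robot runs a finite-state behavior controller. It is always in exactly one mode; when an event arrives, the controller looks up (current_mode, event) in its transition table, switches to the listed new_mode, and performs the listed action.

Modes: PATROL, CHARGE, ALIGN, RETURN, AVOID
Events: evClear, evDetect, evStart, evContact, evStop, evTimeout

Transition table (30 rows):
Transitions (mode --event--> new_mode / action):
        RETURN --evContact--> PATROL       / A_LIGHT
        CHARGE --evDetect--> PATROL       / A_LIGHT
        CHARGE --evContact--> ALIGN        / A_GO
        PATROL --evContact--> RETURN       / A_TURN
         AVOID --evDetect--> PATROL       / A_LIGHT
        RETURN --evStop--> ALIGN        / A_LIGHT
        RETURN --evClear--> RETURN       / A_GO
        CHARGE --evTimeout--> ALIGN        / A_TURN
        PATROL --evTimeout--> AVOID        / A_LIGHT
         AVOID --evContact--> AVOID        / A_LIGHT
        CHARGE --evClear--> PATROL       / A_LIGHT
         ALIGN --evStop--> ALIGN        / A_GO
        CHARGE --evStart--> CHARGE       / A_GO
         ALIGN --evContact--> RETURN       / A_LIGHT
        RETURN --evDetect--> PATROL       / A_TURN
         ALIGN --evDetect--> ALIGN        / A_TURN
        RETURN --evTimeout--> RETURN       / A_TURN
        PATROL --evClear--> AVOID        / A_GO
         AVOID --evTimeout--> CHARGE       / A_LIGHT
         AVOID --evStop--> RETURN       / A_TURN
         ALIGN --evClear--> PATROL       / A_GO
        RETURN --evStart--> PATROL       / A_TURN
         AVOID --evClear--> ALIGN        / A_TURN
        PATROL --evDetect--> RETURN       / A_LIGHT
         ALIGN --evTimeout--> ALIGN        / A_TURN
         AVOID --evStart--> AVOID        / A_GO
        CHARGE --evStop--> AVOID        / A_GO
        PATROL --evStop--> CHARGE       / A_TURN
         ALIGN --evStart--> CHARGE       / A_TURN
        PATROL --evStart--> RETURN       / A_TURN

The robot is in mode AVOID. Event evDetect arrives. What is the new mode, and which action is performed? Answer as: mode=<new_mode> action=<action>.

current mode = AVOID; filter table to that mode:
  (AVOID, evDetect) → (PATROL, A_LIGHT)  ← event matches
  (AVOID, evContact) → (AVOID, A_LIGHT)
  (AVOID, evTimeout) → (CHARGE, A_LIGHT)
  (AVOID, evStop) → (RETURN, A_TURN)
  (AVOID, evClear) → (ALIGN, A_TURN)
  (AVOID, evStart) → (AVOID, A_GO)
event = evDetect selects (PATROL, A_LIGHT)

mode=PATROL action=A_LIGHT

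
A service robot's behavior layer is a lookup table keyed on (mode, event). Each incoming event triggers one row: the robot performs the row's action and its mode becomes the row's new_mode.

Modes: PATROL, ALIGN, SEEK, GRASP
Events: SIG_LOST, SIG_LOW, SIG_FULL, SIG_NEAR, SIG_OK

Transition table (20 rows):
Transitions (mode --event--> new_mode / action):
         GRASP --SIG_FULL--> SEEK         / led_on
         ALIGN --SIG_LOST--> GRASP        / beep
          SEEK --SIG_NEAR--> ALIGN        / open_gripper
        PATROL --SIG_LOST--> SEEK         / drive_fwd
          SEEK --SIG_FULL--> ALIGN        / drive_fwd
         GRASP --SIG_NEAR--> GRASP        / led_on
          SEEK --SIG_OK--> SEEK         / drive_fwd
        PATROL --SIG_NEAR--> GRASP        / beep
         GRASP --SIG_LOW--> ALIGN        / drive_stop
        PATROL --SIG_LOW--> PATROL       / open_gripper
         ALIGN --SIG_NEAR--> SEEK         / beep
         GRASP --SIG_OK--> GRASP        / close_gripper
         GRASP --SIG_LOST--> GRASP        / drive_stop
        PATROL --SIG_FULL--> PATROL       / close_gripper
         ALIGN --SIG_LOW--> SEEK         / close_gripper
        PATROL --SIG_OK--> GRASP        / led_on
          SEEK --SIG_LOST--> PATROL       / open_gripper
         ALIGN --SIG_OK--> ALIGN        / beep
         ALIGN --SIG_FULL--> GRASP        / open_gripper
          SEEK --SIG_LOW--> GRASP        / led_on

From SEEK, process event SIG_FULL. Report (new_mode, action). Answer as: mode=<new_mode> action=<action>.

mode=ALIGN action=drive_fwd

current mode = SEEK; filter table to that mode:
  (SEEK, SIG_NEAR) → (ALIGN, open_gripper)
  (SEEK, SIG_FULL) → (ALIGN, drive_fwd)  ← event matches
  (SEEK, SIG_OK) → (SEEK, drive_fwd)
  (SEEK, SIG_LOST) → (PATROL, open_gripper)
  (SEEK, SIG_LOW) → (GRASP, led_on)
event = SIG_FULL selects (ALIGN, drive_fwd)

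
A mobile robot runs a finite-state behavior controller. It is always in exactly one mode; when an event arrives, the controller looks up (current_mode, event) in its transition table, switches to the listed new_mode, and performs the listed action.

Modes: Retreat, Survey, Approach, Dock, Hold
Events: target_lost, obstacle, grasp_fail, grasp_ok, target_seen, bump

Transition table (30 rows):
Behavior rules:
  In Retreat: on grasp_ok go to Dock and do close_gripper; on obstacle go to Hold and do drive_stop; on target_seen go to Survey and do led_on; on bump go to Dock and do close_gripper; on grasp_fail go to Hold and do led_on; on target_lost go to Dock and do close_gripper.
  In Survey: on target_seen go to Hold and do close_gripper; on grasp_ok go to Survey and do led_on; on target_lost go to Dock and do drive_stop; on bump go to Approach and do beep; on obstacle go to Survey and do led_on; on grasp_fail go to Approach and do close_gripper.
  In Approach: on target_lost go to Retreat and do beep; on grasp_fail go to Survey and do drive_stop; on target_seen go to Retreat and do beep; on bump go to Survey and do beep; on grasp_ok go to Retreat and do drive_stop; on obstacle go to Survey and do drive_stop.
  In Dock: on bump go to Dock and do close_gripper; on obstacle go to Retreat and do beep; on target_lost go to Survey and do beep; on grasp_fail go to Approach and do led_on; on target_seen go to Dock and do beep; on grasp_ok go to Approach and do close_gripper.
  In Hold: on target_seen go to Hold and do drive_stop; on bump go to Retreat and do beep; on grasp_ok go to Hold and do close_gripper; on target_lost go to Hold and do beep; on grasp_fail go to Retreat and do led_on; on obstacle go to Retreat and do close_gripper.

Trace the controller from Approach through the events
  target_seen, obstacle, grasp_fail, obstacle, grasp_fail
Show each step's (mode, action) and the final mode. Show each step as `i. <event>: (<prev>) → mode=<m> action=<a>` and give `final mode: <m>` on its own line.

final mode: Retreat

1. target_seen: (Approach) → mode=Retreat action=beep
2. obstacle: (Retreat) → mode=Hold action=drive_stop
3. grasp_fail: (Hold) → mode=Retreat action=led_on
4. obstacle: (Retreat) → mode=Hold action=drive_stop
5. grasp_fail: (Hold) → mode=Retreat action=led_on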